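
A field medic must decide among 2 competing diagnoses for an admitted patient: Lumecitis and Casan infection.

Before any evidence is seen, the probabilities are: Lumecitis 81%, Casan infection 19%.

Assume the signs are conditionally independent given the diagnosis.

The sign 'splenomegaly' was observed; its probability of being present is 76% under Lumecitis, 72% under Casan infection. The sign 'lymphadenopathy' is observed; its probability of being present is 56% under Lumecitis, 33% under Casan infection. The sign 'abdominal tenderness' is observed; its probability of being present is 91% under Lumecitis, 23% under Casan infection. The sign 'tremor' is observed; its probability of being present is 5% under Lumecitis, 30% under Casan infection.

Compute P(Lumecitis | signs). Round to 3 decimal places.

By Bayes' rule with conditional independence, the unnormalized weight for each hypothesis is prior × ∏ likelihoods:
  Lumecitis: 0.81 × 0.76 × 0.56 × 0.91 × 0.05 = 0.015685
  Casan infection: 0.19 × 0.72 × 0.33 × 0.23 × 0.30 = 0.0031149
The unnormalized weights sum to 0.0188.
P(Lumecitis | evidence) = 0.015685 / 0.0188 ≈ 0.834.

0.834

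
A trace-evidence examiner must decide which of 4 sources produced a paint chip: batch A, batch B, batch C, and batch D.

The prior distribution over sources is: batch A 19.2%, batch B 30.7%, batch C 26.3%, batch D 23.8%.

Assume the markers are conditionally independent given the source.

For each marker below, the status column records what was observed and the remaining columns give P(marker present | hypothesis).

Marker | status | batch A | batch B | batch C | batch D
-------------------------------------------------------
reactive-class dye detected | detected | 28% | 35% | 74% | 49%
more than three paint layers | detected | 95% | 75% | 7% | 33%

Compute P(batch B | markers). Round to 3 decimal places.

0.439

Multiply each prior by the joint likelihood of the marker pattern:
  batch A: 0.192 × 0.28 × 0.95 = 0.051072
  batch B: 0.307 × 0.35 × 0.75 = 0.080587
  batch C: 0.263 × 0.74 × 0.07 = 0.013623
  batch D: 0.238 × 0.49 × 0.33 = 0.038485
The unnormalized weights sum to 0.18377.
P(batch B | evidence) = 0.080587 / 0.18377 ≈ 0.439.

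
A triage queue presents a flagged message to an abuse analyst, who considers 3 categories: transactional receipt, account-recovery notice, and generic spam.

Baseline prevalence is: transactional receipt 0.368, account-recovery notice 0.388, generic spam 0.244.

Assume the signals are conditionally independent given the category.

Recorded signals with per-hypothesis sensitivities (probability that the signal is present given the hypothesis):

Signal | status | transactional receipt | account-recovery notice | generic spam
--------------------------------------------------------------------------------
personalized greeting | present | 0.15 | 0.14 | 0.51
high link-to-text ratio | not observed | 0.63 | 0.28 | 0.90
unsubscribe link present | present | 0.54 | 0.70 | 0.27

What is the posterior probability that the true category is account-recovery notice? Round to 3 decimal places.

0.655

By Bayes' rule with conditional independence, the unnormalized weight for each hypothesis is prior × ∏ likelihoods (using 1 − P(present | H) for each absent signal):
  transactional receipt: 0.368 × 0.15 × (1 − 0.63) × 0.54 = 0.011029
  account-recovery notice: 0.388 × 0.14 × (1 − 0.28) × 0.70 = 0.027377
  generic spam: 0.244 × 0.51 × (1 − 0.90) × 0.27 = 0.0033599
Marginal likelihood of the evidence = 0.041766.
P(account-recovery notice | evidence) = 0.027377 / 0.041766 ≈ 0.655.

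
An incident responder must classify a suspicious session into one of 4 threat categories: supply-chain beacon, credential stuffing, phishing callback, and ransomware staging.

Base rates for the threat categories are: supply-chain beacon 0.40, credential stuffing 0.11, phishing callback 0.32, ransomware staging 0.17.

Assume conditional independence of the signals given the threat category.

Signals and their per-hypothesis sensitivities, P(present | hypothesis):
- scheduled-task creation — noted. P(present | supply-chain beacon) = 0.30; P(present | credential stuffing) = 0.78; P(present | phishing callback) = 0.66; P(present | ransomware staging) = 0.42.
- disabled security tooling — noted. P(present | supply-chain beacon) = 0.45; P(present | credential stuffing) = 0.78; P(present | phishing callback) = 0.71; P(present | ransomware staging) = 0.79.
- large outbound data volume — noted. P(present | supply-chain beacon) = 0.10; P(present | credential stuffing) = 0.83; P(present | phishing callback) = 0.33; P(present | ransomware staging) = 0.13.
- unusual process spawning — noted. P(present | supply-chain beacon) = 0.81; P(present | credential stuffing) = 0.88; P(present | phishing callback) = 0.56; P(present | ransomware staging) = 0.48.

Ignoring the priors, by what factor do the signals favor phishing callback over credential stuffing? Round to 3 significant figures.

Take the product of per-signal likelihoods under each hypothesis, then divide.
  phishing callback: 0.66 × 0.71 × 0.33 × 0.56 = 0.086597
  credential stuffing: 0.78 × 0.78 × 0.83 × 0.88 = 0.44438
Bayes factor = 0.086597 / 0.44438 ≈ 0.195

0.195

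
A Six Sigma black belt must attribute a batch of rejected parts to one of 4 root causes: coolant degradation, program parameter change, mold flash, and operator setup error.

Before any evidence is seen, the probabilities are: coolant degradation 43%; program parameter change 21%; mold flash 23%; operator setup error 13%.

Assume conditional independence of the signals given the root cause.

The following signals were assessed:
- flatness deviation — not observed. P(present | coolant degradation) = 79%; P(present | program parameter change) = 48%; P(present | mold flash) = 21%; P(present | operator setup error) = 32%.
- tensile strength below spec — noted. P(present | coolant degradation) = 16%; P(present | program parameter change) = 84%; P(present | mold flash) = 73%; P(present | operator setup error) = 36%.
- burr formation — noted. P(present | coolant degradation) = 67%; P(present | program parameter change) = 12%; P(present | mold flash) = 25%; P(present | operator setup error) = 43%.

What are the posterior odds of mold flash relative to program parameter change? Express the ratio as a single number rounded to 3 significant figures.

3.01

The normalizing constant cancels in an odds ratio, so compute prior × likelihood for the two hypotheses only (using 1 − P(present | H) for each absent signal):
  mold flash: 0.23 × (1 − 0.21) × 0.73 × 0.25 = 0.03316
  program parameter change: 0.21 × (1 − 0.48) × 0.84 × 0.12 = 0.011007
Odds(mold flash : program parameter change) = 0.03316 / 0.011007 ≈ 3.01.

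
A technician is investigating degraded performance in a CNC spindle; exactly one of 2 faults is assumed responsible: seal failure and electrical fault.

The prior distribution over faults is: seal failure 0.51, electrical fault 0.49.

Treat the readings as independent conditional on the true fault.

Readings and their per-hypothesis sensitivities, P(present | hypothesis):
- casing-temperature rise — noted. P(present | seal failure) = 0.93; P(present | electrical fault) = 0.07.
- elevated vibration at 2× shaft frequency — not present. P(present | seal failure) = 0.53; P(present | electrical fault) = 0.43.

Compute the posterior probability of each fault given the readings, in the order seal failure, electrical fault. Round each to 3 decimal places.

0.919, 0.081

By Bayes' rule with conditional independence, the unnormalized weight for each hypothesis is prior × ∏ likelihoods (using 1 − P(present | H) for each absent reading):
  seal failure: 0.51 × 0.93 × (1 − 0.53) = 0.22292
  electrical fault: 0.49 × 0.07 × (1 − 0.43) = 0.019551
The unnormalized weights sum to 0.24247.
P(seal failure | evidence) = 0.22292 / 0.24247 ≈ 0.919
P(electrical fault | evidence) = 0.019551 / 0.24247 ≈ 0.081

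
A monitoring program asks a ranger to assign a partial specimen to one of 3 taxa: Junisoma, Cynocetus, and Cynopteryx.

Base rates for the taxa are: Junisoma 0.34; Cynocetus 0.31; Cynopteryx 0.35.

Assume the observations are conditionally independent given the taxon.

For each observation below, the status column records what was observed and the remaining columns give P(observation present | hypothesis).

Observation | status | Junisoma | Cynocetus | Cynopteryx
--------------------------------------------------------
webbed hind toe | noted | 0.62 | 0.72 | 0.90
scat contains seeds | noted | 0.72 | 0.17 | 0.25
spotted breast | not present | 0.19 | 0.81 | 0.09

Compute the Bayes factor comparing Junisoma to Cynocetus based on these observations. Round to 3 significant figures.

15.5

Take the product of per-observation likelihoods under each hypothesis (using 1 − P(present | H) for each absent observation), then divide.
  Junisoma: 0.62 × 0.72 × (1 − 0.19) = 0.36158
  Cynocetus: 0.72 × 0.17 × (1 − 0.81) = 0.023256
Bayes factor = 0.36158 / 0.023256 ≈ 15.5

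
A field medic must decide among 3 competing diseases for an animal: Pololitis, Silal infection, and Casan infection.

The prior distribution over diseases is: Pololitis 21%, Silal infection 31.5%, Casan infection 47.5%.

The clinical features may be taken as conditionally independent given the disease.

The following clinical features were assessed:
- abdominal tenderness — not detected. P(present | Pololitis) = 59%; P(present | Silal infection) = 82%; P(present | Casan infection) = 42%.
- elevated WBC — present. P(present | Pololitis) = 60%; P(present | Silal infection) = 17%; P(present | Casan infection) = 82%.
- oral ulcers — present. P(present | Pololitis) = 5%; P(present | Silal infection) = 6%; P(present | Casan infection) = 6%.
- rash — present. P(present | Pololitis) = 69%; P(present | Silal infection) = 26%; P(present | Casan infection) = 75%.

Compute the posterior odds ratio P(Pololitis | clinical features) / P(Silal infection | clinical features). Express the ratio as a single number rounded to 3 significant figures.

11.9

Unnormalized posterior weight (prior times the clinical feature likelihoods) for each of the two hypotheses (using 1 − P(present | H) for each absent clinical feature):
  Pololitis: 0.210 × (1 − 0.59) × 0.60 × 0.05 × 0.69 = 0.0017823
  Silal infection: 0.315 × (1 − 0.82) × 0.17 × 0.06 × 0.26 = 0.00015037
Posterior odds = 0.0017823 / 0.00015037 ≈ 11.9.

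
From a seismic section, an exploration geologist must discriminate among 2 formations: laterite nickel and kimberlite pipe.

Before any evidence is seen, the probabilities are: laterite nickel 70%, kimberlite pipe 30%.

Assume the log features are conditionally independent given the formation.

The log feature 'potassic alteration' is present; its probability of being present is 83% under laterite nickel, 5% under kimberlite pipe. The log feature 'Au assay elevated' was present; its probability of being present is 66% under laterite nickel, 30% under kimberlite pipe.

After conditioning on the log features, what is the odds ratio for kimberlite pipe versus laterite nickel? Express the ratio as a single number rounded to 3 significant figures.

The normalizing constant cancels in an odds ratio, so compute prior × likelihood for the two hypotheses only:
  kimberlite pipe: 0.30 × 0.05 × 0.30 = 0.0045
  laterite nickel: 0.70 × 0.83 × 0.66 = 0.38346
Odds(kimberlite pipe : laterite nickel) = 0.0045 / 0.38346 ≈ 0.0117.

0.0117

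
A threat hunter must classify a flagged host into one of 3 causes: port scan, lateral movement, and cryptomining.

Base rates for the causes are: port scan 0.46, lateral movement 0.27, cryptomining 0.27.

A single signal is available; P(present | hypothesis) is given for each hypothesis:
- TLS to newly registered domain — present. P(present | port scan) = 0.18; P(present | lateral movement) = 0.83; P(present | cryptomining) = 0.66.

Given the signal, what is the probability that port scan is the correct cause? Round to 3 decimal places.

By Bayes' rule, the unnormalized weight for each hypothesis is prior × likelihood:
  port scan: 0.46 × 0.18 = 0.0828
  lateral movement: 0.27 × 0.83 = 0.2241
  cryptomining: 0.27 × 0.66 = 0.1782
Marginal likelihood of the evidence = 0.4851.
P(port scan | evidence) = 0.0828 / 0.4851 ≈ 0.171.

0.171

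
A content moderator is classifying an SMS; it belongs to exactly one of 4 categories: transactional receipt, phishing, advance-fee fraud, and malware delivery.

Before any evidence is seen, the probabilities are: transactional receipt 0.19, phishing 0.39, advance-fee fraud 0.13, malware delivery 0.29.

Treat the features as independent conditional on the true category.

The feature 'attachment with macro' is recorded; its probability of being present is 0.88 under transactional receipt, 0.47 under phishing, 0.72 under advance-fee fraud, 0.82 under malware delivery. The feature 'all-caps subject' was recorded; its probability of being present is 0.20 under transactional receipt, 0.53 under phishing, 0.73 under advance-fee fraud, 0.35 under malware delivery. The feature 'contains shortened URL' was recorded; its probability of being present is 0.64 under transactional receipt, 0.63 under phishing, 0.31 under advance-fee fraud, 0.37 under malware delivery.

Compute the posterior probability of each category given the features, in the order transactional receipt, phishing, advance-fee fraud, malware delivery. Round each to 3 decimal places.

0.159, 0.455, 0.157, 0.229

Multiply each prior by the joint likelihood of the feature pattern:
  transactional receipt: 0.19 × 0.88 × 0.20 × 0.64 = 0.021402
  phishing: 0.39 × 0.47 × 0.53 × 0.63 = 0.061204
  advance-fee fraud: 0.13 × 0.72 × 0.73 × 0.31 = 0.021182
  malware delivery: 0.29 × 0.82 × 0.35 × 0.37 = 0.030795
The unnormalized weights sum to 0.13458.
P(transactional receipt | evidence) = 0.021402 / 0.13458 ≈ 0.159
P(phishing | evidence) = 0.061204 / 0.13458 ≈ 0.455
P(advance-fee fraud | evidence) = 0.021182 / 0.13458 ≈ 0.157
P(malware delivery | evidence) = 0.030795 / 0.13458 ≈ 0.229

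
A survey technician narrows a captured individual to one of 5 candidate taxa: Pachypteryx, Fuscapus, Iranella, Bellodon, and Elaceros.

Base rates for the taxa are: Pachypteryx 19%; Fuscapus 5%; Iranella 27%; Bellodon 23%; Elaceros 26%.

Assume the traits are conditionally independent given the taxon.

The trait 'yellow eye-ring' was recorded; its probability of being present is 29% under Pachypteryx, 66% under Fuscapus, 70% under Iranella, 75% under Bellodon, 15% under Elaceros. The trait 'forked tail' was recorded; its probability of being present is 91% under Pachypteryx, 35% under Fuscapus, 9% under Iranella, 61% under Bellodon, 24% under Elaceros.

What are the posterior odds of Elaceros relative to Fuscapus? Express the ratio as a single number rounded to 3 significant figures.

0.810

The normalizing constant cancels in an odds ratio, so compute prior × likelihood for the two hypotheses only:
  Elaceros: 0.26 × 0.15 × 0.24 = 0.00936
  Fuscapus: 0.05 × 0.66 × 0.35 = 0.01155
Posterior odds = 0.00936 / 0.01155 ≈ 0.810.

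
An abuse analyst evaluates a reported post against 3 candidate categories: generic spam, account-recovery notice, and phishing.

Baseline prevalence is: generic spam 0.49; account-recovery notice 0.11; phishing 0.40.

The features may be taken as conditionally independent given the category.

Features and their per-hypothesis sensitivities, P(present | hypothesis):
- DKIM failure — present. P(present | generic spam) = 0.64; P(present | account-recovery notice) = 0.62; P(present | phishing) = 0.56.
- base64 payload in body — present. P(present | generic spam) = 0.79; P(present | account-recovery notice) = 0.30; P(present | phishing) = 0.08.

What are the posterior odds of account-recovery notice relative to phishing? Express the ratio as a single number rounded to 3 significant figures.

Unnormalized posterior weight (prior times the feature likelihoods) for each of the two hypotheses:
  account-recovery notice: 0.11 × 0.62 × 0.30 = 0.02046
  phishing: 0.40 × 0.56 × 0.08 = 0.01792
Posterior odds = 0.02046 / 0.01792 ≈ 1.14.

1.14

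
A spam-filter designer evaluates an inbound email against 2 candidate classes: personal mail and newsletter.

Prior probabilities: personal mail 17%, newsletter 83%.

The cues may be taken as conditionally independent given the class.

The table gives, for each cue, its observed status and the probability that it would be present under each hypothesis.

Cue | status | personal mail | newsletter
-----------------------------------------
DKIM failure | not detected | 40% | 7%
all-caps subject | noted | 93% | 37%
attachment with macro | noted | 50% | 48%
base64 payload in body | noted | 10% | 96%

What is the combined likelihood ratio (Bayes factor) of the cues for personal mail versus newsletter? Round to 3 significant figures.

0.176

The Bayes factor is the ratio of the joint likelihoods of the cue pattern under the two hypotheses (using 1 − P(present | H) for each absent cue).
  personal mail: (1 − 0.40) × 0.93 × 0.50 × 0.10 = 0.0279
  newsletter: (1 − 0.07) × 0.37 × 0.48 × 0.96 = 0.15856
Bayes factor = 0.0279 / 0.15856 ≈ 0.176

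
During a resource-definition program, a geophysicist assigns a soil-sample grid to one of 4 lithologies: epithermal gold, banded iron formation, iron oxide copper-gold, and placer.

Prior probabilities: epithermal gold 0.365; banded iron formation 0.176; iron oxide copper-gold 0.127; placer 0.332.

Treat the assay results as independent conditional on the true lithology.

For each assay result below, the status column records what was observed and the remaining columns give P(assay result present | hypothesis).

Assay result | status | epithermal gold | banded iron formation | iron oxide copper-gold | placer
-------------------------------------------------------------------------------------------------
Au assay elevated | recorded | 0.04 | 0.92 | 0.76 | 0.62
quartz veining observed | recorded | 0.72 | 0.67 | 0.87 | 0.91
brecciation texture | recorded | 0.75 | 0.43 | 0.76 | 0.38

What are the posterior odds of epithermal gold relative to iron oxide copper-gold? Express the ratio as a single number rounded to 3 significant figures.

Unnormalized posterior weight (prior times the assay result likelihoods) for each of the two hypotheses:
  epithermal gold: 0.365 × 0.04 × 0.72 × 0.75 = 0.007884
  iron oxide copper-gold: 0.127 × 0.76 × 0.87 × 0.76 = 0.063819
Posterior odds = 0.007884 / 0.063819 ≈ 0.124.

0.124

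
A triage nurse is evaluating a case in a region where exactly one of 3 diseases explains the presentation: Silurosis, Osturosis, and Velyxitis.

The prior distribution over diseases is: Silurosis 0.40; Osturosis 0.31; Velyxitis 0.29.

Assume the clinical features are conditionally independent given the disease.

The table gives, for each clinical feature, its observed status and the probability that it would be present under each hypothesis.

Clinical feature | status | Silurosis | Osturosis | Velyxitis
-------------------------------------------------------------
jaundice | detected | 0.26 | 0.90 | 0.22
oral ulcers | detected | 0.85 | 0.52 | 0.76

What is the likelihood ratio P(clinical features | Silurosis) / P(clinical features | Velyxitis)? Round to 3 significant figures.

1.32

The Bayes factor is the ratio of the joint likelihoods of the clinical feature pattern under the two hypotheses.
  Silurosis: 0.26 × 0.85 = 0.221
  Velyxitis: 0.22 × 0.76 = 0.1672
Bayes factor = 0.221 / 0.1672 ≈ 1.32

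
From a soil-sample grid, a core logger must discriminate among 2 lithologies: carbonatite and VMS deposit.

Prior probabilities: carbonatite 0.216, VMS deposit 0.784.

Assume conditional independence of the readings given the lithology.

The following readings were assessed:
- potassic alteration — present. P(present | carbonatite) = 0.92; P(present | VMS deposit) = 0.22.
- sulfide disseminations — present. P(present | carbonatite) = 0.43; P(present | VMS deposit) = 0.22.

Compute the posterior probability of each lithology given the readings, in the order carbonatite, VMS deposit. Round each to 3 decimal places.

0.692, 0.308

Multiply each prior by the joint likelihood of the reading pattern:
  carbonatite: 0.216 × 0.92 × 0.43 = 0.08545
  VMS deposit: 0.784 × 0.22 × 0.22 = 0.037946
Normalizing constant Z = 0.08545 + 0.037946 = 0.1234.
P(carbonatite | evidence) = 0.08545 / 0.1234 ≈ 0.692
P(VMS deposit | evidence) = 0.037946 / 0.1234 ≈ 0.308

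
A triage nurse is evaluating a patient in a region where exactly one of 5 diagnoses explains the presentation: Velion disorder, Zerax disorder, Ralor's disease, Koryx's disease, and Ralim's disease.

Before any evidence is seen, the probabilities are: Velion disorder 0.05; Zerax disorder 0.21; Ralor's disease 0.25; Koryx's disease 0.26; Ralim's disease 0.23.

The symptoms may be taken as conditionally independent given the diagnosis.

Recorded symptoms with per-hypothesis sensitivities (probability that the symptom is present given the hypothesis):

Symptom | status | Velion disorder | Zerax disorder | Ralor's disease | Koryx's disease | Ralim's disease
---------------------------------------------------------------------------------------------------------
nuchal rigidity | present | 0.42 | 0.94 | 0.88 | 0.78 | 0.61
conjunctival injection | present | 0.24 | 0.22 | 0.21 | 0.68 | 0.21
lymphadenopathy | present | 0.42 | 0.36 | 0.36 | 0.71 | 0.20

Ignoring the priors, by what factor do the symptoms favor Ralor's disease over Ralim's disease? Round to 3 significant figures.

2.60

The Bayes factor is the ratio of the joint likelihoods of the symptom pattern under the two hypotheses.
  Ralor's disease: 0.88 × 0.21 × 0.36 = 0.066528
  Ralim's disease: 0.61 × 0.21 × 0.20 = 0.02562
Bayes factor = 0.066528 / 0.02562 ≈ 2.60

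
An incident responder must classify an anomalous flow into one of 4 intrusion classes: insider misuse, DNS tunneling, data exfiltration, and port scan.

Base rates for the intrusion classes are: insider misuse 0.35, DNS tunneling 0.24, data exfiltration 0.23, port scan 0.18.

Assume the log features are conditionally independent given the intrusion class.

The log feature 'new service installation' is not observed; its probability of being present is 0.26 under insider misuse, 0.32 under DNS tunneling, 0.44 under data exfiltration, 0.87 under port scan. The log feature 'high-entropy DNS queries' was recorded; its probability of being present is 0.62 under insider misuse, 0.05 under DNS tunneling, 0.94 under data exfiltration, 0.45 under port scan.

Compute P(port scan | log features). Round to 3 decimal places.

0.035

Multiply each prior by the joint likelihood of the log feature pattern (using 1 − P(present | H) for each absent log feature):
  insider misuse: 0.35 × (1 − 0.26) × 0.62 = 0.16058
  DNS tunneling: 0.24 × (1 − 0.32) × 0.05 = 0.00816
  data exfiltration: 0.23 × (1 − 0.44) × 0.94 = 0.12107
  port scan: 0.18 × (1 − 0.87) × 0.45 = 0.01053
Marginal likelihood of the evidence = 0.30034.
P(port scan | evidence) = 0.01053 / 0.30034 ≈ 0.035.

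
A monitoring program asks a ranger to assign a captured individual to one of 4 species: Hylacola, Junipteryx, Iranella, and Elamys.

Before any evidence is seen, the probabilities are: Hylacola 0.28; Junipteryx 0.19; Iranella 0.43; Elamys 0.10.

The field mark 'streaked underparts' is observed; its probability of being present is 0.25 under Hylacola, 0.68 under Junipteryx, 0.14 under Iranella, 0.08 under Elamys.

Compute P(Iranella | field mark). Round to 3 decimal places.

By Bayes' rule, the unnormalized weight for each hypothesis is prior × likelihood:
  Hylacola: 0.28 × 0.25 = 0.07
  Junipteryx: 0.19 × 0.68 = 0.1292
  Iranella: 0.43 × 0.14 = 0.0602
  Elamys: 0.10 × 0.08 = 0.008
The unnormalized weights sum to 0.2674.
P(Iranella | evidence) = 0.0602 / 0.2674 ≈ 0.225.

0.225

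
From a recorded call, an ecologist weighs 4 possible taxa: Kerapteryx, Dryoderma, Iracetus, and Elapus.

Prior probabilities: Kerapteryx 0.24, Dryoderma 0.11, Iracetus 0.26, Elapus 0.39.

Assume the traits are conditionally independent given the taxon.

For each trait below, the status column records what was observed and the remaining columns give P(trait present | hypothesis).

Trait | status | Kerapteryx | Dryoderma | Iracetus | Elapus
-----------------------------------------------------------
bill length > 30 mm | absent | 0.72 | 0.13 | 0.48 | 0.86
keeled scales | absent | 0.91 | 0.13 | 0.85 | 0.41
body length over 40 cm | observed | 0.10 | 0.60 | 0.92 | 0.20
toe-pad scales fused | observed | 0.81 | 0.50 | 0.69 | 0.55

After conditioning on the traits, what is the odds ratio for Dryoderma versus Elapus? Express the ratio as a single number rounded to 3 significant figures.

Posterior odds equal prior odds times the likelihood ratio; only the two competing hypotheses matter (using 1 − P(present | H) for each absent trait).
  Dryoderma: 0.11 × (1 − 0.13) × (1 − 0.13) × 0.60 × 0.50 = 0.024978
  Elapus: 0.39 × (1 − 0.86) × (1 − 0.41) × 0.20 × 0.55 = 0.0035435
Odds(Dryoderma : Elapus) = 0.024978 / 0.0035435 ≈ 7.05.

7.05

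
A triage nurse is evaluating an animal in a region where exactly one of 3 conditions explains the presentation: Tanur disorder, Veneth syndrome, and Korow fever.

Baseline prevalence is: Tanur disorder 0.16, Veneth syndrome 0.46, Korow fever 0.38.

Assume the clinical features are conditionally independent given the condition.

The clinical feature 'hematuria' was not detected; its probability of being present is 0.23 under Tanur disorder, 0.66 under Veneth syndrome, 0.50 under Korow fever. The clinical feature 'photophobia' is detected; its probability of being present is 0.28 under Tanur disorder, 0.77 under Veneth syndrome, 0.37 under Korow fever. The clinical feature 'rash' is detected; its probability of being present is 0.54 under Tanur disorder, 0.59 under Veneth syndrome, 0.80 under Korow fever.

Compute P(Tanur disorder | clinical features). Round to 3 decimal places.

Multiply each prior by the joint likelihood of the clinical feature pattern (using 1 − P(present | H) for each absent clinical feature):
  Tanur disorder: 0.16 × (1 − 0.23) × 0.28 × 0.54 = 0.018628
  Veneth syndrome: 0.46 × (1 − 0.66) × 0.77 × 0.59 = 0.071053
  Korow fever: 0.38 × (1 − 0.50) × 0.37 × 0.80 = 0.05624
The unnormalized weights sum to 0.14592.
P(Tanur disorder | evidence) = 0.018628 / 0.14592 ≈ 0.128.

0.128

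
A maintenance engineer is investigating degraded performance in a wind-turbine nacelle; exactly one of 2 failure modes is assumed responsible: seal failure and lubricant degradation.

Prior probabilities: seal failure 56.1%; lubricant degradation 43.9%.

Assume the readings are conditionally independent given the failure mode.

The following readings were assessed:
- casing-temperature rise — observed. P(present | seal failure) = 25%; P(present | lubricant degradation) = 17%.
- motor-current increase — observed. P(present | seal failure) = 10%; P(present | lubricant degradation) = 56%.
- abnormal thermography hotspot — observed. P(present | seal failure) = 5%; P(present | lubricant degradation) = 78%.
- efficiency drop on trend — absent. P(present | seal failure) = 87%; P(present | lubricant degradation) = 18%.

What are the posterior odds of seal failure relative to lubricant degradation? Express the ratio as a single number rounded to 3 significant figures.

0.00341

Unnormalized posterior weight (prior times the reading likelihoods) for each of the two hypotheses (using 1 − P(present | H) for each absent reading):
  seal failure: 0.561 × 0.25 × 0.10 × 0.05 × (1 − 0.87) = 9.1163e-05
  lubricant degradation: 0.439 × 0.17 × 0.56 × 0.78 × (1 − 0.18) = 0.026731
Posterior odds = 9.1163e-05 / 0.026731 ≈ 0.00341.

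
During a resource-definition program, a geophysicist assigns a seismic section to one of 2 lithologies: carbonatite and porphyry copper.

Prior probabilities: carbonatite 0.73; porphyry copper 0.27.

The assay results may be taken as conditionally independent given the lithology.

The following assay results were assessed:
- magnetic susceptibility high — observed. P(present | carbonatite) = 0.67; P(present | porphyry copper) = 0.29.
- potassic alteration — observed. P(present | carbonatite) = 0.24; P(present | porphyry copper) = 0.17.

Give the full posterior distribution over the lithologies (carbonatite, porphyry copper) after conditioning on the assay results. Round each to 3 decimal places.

For each hypothesis, the unnormalized posterior weight is prior × product of the assay result likelihoods:
  carbonatite: 0.73 × 0.67 × 0.24 = 0.11738
  porphyry copper: 0.27 × 0.29 × 0.17 = 0.013311
Normalizing constant Z = 0.11738 + 0.013311 = 0.1307.
P(carbonatite | evidence) = 0.11738 / 0.1307 ≈ 0.898
P(porphyry copper | evidence) = 0.013311 / 0.1307 ≈ 0.102

0.898, 0.102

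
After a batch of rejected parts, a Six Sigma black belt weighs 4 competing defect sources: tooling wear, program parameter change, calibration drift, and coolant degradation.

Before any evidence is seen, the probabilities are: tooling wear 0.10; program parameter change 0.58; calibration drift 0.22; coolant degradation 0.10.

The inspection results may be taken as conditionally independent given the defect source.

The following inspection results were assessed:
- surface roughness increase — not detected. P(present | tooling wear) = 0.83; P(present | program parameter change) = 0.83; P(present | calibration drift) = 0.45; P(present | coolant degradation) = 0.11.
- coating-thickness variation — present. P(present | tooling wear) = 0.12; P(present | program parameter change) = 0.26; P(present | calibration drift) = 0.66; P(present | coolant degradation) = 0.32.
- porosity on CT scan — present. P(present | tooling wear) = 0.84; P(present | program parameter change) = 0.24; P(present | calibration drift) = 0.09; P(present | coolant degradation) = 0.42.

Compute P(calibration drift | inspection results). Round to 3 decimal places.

0.266

By Bayes' rule with conditional independence, the unnormalized weight for each hypothesis is prior × ∏ likelihoods (using 1 − P(present | H) for each absent inspection result):
  tooling wear: 0.10 × (1 − 0.83) × 0.12 × 0.84 = 0.0017136
  program parameter change: 0.58 × (1 − 0.83) × 0.26 × 0.24 = 0.0061526
  calibration drift: 0.22 × (1 − 0.45) × 0.66 × 0.09 = 0.0071874
  coolant degradation: 0.10 × (1 − 0.11) × 0.32 × 0.42 = 0.011962
Normalizing constant Z = 0.0017136 + 0.0061526 + 0.0071874 + 0.011962 = 0.027015.
P(calibration drift | evidence) = 0.0071874 / 0.027015 ≈ 0.266.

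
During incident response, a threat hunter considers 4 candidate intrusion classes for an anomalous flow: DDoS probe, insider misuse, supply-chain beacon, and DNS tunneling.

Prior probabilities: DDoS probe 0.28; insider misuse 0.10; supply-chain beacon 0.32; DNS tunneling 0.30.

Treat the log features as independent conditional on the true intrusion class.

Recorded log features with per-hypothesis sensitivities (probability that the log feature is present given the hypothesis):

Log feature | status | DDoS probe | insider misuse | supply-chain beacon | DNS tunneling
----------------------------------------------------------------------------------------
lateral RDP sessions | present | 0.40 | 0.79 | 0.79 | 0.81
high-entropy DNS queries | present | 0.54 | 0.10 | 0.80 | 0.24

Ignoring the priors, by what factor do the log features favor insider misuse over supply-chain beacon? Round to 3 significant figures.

0.125

The Bayes factor is the ratio of the joint likelihoods of the log feature pattern under the two hypotheses.
  insider misuse: 0.79 × 0.10 = 0.079
  supply-chain beacon: 0.79 × 0.80 = 0.632
Bayes factor = 0.079 / 0.632 ≈ 0.125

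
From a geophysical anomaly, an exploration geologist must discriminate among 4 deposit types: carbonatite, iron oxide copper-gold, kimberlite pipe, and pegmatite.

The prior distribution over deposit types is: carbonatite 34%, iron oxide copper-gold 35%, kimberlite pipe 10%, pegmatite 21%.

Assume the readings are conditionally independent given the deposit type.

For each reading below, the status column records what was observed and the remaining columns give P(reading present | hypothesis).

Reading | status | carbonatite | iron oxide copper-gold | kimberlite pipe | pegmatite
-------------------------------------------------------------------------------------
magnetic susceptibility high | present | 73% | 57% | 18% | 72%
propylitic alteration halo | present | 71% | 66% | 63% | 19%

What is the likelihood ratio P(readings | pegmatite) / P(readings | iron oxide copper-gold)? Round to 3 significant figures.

0.364

Joint likelihood of the reading pattern under each hypothesis:
  pegmatite: 0.72 × 0.19 = 0.1368
  iron oxide copper-gold: 0.57 × 0.66 = 0.3762
Bayes factor = 0.1368 / 0.3762 ≈ 0.364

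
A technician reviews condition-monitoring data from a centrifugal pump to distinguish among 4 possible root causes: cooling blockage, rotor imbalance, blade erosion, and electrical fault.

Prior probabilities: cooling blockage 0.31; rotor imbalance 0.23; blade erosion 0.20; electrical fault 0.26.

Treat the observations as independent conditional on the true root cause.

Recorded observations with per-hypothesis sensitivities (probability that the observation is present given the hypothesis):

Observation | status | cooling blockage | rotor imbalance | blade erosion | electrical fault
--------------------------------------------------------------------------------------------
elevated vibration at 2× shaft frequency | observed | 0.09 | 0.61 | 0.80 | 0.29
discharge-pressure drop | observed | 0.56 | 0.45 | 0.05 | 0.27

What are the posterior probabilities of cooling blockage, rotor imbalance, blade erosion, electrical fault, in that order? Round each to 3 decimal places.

0.146, 0.589, 0.075, 0.190

For each hypothesis, the unnormalized posterior weight is prior × product of the observation likelihoods:
  cooling blockage: 0.31 × 0.09 × 0.56 = 0.015624
  rotor imbalance: 0.23 × 0.61 × 0.45 = 0.063135
  blade erosion: 0.20 × 0.80 × 0.05 = 0.008
  electrical fault: 0.26 × 0.29 × 0.27 = 0.020358
The unnormalized weights sum to 0.10712.
P(cooling blockage | evidence) = 0.015624 / 0.10712 ≈ 0.146
P(rotor imbalance | evidence) = 0.063135 / 0.10712 ≈ 0.589
P(blade erosion | evidence) = 0.008 / 0.10712 ≈ 0.075
P(electrical fault | evidence) = 0.020358 / 0.10712 ≈ 0.190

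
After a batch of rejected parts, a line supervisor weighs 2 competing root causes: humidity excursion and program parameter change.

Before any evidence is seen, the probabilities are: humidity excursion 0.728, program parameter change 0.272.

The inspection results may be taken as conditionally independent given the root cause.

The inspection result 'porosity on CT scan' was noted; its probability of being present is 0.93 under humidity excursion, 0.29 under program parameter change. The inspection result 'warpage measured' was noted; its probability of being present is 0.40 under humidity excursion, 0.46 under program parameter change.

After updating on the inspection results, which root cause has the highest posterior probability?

humidity excursion

Multiply each prior by the joint likelihood of the inspection result pattern:
  humidity excursion: 0.728 × 0.93 × 0.40 = 0.27082
  program parameter change: 0.272 × 0.29 × 0.46 = 0.036285
Marginal likelihood of the evidence = 0.3071.
P(humidity excursion | evidence) ≈ 0.27082 / 0.3071 ≈ 0.882
P(program parameter change | evidence) ≈ 0.036285 / 0.3071 ≈ 0.118
The largest is 0.882, so humidity excursion is most probable.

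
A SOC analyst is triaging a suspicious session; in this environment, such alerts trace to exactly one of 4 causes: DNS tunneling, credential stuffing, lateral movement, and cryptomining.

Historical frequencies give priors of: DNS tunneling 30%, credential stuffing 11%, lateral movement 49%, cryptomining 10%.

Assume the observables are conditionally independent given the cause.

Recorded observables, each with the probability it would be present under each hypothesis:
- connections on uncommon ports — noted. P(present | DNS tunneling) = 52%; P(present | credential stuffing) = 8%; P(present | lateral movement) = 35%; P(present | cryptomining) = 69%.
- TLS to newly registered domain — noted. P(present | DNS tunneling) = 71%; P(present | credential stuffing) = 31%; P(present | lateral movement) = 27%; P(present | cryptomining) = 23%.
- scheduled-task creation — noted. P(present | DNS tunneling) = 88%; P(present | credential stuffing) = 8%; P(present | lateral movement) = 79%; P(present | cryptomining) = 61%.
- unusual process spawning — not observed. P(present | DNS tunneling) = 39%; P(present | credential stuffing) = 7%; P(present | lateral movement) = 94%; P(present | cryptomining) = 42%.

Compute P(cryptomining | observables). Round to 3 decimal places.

0.083

Multiply each prior by the joint likelihood of the observable pattern (using 1 − P(present | H) for each absent observable):
  DNS tunneling: 0.30 × 0.52 × 0.71 × 0.88 × (1 − 0.39) = 0.059456
  credential stuffing: 0.11 × 0.08 × 0.31 × 0.08 × (1 − 0.07) = 0.00020296
  lateral movement: 0.49 × 0.35 × 0.27 × 0.79 × (1 − 0.94) = 0.0021949
  cryptomining: 0.10 × 0.69 × 0.23 × 0.61 × (1 − 0.42) = 0.0056148
The unnormalized weights sum to 0.067469.
P(cryptomining | evidence) = 0.0056148 / 0.067469 ≈ 0.083.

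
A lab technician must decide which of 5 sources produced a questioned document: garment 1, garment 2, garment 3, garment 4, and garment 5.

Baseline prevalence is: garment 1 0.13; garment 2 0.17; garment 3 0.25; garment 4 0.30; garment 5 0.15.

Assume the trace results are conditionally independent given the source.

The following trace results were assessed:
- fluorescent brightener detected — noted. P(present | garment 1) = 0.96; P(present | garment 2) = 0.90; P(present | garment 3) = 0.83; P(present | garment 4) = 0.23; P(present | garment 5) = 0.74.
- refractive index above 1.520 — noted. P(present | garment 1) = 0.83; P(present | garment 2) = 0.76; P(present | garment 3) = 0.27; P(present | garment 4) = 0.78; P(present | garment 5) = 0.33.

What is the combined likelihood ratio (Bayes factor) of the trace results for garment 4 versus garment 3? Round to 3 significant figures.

0.801

Take the product of per-trace result likelihoods under each hypothesis, then divide.
  garment 4: 0.23 × 0.78 = 0.1794
  garment 3: 0.83 × 0.27 = 0.2241
Bayes factor = 0.1794 / 0.2241 ≈ 0.801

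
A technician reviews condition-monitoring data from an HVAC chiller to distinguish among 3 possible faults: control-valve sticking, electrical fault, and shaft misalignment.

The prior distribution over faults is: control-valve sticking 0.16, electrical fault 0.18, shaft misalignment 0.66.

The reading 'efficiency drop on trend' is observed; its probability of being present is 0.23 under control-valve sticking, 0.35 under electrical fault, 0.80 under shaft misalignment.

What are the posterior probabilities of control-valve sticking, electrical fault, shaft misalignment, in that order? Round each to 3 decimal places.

0.059, 0.100, 0.841

By Bayes' rule, the unnormalized weight for each hypothesis is prior × likelihood:
  control-valve sticking: 0.16 × 0.23 = 0.0368
  electrical fault: 0.18 × 0.35 = 0.063
  shaft misalignment: 0.66 × 0.80 = 0.528
Marginal likelihood of the evidence = 0.6278.
P(control-valve sticking | evidence) = 0.0368 / 0.6278 ≈ 0.059
P(electrical fault | evidence) = 0.063 / 0.6278 ≈ 0.100
P(shaft misalignment | evidence) = 0.528 / 0.6278 ≈ 0.841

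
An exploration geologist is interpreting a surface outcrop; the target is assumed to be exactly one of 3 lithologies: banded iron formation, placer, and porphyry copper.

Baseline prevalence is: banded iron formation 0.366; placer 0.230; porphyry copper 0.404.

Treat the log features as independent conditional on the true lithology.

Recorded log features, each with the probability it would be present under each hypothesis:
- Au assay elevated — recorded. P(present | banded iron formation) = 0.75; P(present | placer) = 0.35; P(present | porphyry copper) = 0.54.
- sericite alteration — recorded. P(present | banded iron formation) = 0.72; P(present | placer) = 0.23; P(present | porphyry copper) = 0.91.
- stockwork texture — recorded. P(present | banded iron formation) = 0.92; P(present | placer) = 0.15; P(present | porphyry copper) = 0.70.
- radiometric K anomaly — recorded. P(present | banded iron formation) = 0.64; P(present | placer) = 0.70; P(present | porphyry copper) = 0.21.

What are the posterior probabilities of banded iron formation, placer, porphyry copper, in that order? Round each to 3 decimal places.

0.789, 0.013, 0.198

Multiply each prior by the joint likelihood of the log feature pattern:
  banded iron formation: 0.366 × 0.75 × 0.72 × 0.92 × 0.64 = 0.11637
  placer: 0.230 × 0.35 × 0.23 × 0.15 × 0.70 = 0.0019441
  porphyry copper: 0.404 × 0.54 × 0.91 × 0.70 × 0.21 = 0.029183
Marginal likelihood of the evidence = 0.1475.
P(banded iron formation | evidence) = 0.11637 / 0.1475 ≈ 0.789
P(placer | evidence) = 0.0019441 / 0.1475 ≈ 0.013
P(porphyry copper | evidence) = 0.029183 / 0.1475 ≈ 0.198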